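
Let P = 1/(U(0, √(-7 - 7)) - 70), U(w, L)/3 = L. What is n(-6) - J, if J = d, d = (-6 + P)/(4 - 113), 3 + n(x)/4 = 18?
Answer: 2345701/39131 - 3*I*√14/547834 ≈ 59.945 - 2.049e-5*I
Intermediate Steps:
U(w, L) = 3*L
P = 1/(-70 + 3*I*√14) (P = 1/(3*√(-7 - 7) - 70) = 1/(3*√(-14) - 70) = 1/(3*(I*√14) - 70) = 1/(3*I*√14 - 70) = 1/(-70 + 3*I*√14) ≈ -0.013928 - 0.0022334*I)
n(x) = 60 (n(x) = -12 + 4*18 = -12 + 72 = 60)
d = 2159/39131 + 3*I*√14/547834 (d = (-6 + (-5/359 - 3*I*√14/5026))/(4 - 113) = (-2159/359 - 3*I*√14/5026)/(-109) = (-2159/359 - 3*I*√14/5026)*(-1/109) = 2159/39131 + 3*I*√14/547834 ≈ 0.055174 + 2.049e-5*I)
J = 2159/39131 + 3*I*√14/547834 ≈ 0.055174 + 2.049e-5*I
n(-6) - J = 60 - (2159/39131 + 3*I*√14/547834) = 60 + (-2159/39131 - 3*I*√14/547834) = 2345701/39131 - 3*I*√14/547834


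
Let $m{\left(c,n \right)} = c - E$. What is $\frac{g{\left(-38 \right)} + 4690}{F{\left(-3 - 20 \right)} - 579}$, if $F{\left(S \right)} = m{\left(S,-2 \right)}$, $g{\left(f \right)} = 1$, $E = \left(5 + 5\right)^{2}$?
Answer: $- \frac{4691}{702} \approx -6.6823$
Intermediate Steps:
$E = 100$ ($E = 10^{2} = 100$)
$m{\left(c,n \right)} = -100 + c$ ($m{\left(c,n \right)} = c - 100 = -100 + c$)
$F{\left(S \right)} = -100 + S$
$\frac{g{\left(-38 \right)} + 4690}{F{\left(-3 - 20 \right)} - 579} = \frac{1 + 4690}{\left(-100 - 23\right) - 579} = \frac{4691}{\left(-100 - 23\right) - 579} = \frac{4691}{-123 - 579} = \frac{4691}{-702} = 4691 \left(- \frac{1}{702}\right) = - \frac{4691}{702}$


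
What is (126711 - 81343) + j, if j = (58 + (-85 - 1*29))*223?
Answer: 32880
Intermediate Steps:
j = -12488 (j = (58 + (-85 - 29))*223 = (58 - 114)*223 = -56*223 = -12488)
(126711 - 81343) + j = (126711 - 81343) - 12488 = 45368 - 12488 = 32880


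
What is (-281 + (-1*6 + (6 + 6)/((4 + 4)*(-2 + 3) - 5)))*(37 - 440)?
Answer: 114049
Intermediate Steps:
(-281 + (-1*6 + (6 + 6)/((4 + 4)*(-2 + 3) - 5)))*(37 - 440) = (-281 + (-6 + 12/(8*1 - 5)))*(-403) = (-281 + (-6 + 12/(8 - 5)))*(-403) = (-281 + (-6 + 12/3))*(-403) = (-281 + (-6 + 12*(⅓)))*(-403) = (-281 + (-6 + 4))*(-403) = (-281 - 2)*(-403) = -283*(-403) = 114049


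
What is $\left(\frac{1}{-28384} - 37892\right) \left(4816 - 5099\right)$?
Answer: $\frac{304374007707}{28384} \approx 1.0723 \cdot 10^{7}$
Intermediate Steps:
$\left(\frac{1}{-28384} - 37892\right) \left(4816 - 5099\right) = \left(- \frac{1}{28384} - 37892\right) \left(-283\right) = \left(- \frac{1075526529}{28384}\right) \left(-283\right) = \frac{304374007707}{28384}$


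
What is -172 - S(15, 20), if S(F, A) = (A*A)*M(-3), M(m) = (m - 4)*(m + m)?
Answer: -16972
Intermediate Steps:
M(m) = 2*m*(-4 + m) (M(m) = (-4 + m)*(2*m) = 2*m*(-4 + m))
S(F, A) = 42*A² (S(F, A) = (A*A)*(2*(-3)*(-4 - 3)) = A²*(2*(-3)*(-7)) = A²*42 = 42*A²)
-172 - S(15, 20) = -172 - 42*20² = -172 - 42*400 = -172 - 1*16800 = -172 - 16800 = -16972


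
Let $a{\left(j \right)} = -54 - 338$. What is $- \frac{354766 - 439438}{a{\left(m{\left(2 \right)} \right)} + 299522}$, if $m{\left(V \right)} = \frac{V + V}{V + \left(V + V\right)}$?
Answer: $\frac{14112}{49855} \approx 0.28306$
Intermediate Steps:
$m{\left(V \right)} = \frac{2}{3}$ ($m{\left(V \right)} = \frac{2 V}{V + 2 V} = \frac{2 V}{3 V} = 2 V \frac{1}{3 V} = \frac{2}{3}$)
$a{\left(j \right)} = -392$
$- \frac{354766 - 439438}{a{\left(m{\left(2 \right)} \right)} + 299522} = - \frac{354766 - 439438}{-392 + 299522} = - \frac{-84672}{299130} = \left(-1\right) \left(- \frac{14112}{49855}\right) = \frac{14112}{49855}$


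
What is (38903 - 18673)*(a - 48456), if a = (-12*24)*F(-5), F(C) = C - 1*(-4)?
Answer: -974438640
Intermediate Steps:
F(C) = 4 + C (F(C) = C + 4 = 4 + C)
a = 288 (a = (-12*24)*(4 - 5) = -288*(-1) = 288)
(38903 - 18673)*(a - 48456) = (38903 - 18673)*(288 - 48456) = 20230*(-48168) = -974438640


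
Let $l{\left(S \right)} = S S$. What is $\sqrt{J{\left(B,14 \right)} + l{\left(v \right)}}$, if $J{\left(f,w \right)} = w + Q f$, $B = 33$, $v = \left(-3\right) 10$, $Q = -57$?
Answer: $i \sqrt{967} \approx 31.097 i$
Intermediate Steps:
$v = -30$
$l{\left(S \right)} = S^{2}$
$J{\left(f,w \right)} = w - 57 f$
$\sqrt{J{\left(B,14 \right)} + l{\left(v \right)}} = \sqrt{\left(14 - 1881\right) + \left(-30\right)^{2}} = \sqrt{\left(14 - 1881\right) + 900} = \sqrt{-1867 + 900} = \sqrt{-967} = i \sqrt{967}$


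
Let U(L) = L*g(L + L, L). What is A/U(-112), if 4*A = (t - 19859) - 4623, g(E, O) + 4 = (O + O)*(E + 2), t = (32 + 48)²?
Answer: 9041/11138176 ≈ 0.00081171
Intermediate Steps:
t = 6400 (t = 80² = 6400)
g(E, O) = -4 + 2*O*(2 + E) (g(E, O) = -4 + (O + O)*(E + 2) = -4 + (2*O)*(2 + E) = -4 + 2*O*(2 + E))
U(L) = L*(-4 + 4*L + 4*L²) (U(L) = L*(-4 + 4*L + 2*(L + L)*L) = L*(-4 + 4*L + 2*(2*L)*L) = L*(-4 + 4*L + 4*L²))
A = -9041/2 (A = ((6400 - 19859) - 4623)/4 = (-13459 - 4623)/4 = (¼)*(-18082) = -9041/2 ≈ -4520.5)
A/U(-112) = -9041*(-1/(448*(-1 - 112 + (-112)²)))/2 = -9041*(-1/(448*(-1 - 112 + 12544)))/2 = -9041/(2*(4*(-112)*12431)) = -9041/2/(-5569088) = -9041/2*(-1/5569088) = 9041/11138176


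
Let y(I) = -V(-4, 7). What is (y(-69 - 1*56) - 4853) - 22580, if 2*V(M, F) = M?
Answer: -27431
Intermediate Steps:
V(M, F) = M/2
y(I) = 2 (y(I) = -(-4)/2 = -1*(-2) = 2)
(y(-69 - 1*56) - 4853) - 22580 = (2 - 4853) - 22580 = -4851 - 22580 = -27431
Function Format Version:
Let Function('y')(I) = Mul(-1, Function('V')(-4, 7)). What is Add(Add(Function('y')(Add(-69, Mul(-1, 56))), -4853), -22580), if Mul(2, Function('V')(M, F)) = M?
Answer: -27431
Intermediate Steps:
Function('V')(M, F) = Mul(Rational(1, 2), M)
Function('y')(I) = 2 (Function('y')(I) = Mul(-1, Mul(Rational(1, 2), -4)) = Mul(-1, -2) = 2)
Add(Add(Function('y')(Add(-69, Mul(-1, 56))), -4853), -22580) = Add(Add(2, -4853), -22580) = Add(-4851, -22580) = -27431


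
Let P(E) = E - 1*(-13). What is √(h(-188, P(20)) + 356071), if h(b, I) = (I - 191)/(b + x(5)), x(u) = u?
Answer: √11924490633/183 ≈ 596.72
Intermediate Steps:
P(E) = 13 + E (P(E) = E + 13 = 13 + E)
h(b, I) = (-191 + I)/(5 + b) (h(b, I) = (I - 191)/(b + 5) = (-191 + I)/(5 + b))
√(h(-188, P(20)) + 356071) = √((-191 + (13 + 20))/(5 - 188) + 356071) = √((-191 + 33)/(-183) + 356071) = √(-1/183*(-158) + 356071) = √(158/183 + 356071) = √(65161151/183) = √11924490633/183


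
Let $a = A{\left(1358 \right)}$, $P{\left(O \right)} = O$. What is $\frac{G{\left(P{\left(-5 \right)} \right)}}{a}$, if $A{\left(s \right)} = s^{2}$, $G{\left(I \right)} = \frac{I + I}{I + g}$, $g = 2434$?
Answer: $- \frac{5}{2239737178} \approx -2.2324 \cdot 10^{-9}$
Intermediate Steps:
$G{\left(I \right)} = \frac{2 I}{2434 + I}$ ($G{\left(I \right)} = \frac{I + I}{I + 2434} = \frac{2 I}{2434 + I}$)
$a = 1844164$ ($a = 1358^{2} = 1844164$)
$\frac{G{\left(P{\left(-5 \right)} \right)}}{a} = \frac{2 \left(-5\right) \frac{1}{2434 - 5}}{1844164} = 2 \left(-5\right) \frac{1}{2429} \cdot \frac{1}{1844164} = \left(- \frac{10}{2429}\right) \frac{1}{1844164} = - \frac{5}{2239737178}$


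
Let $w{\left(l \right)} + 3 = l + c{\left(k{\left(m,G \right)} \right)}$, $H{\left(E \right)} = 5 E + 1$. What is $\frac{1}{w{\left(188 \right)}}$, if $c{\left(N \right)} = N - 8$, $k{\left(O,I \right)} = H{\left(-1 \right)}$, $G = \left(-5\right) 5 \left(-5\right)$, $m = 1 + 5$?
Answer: $\frac{1}{173} \approx 0.0057803$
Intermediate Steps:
$H{\left(E \right)} = 1 + 5 E$
$m = 6$
$G = 125$ ($G = \left(-25\right) \left(-5\right) = 125$)
$k{\left(O,I \right)} = -4$ ($k{\left(O,I \right)} = 1 + 5 \left(-1\right) = 1 - 5 = -4$)
$c{\left(N \right)} = -8 + N$
$w{\left(l \right)} = -15 + l$ ($w{\left(l \right)} = -3 + \left(l - 12\right) = -3 + \left(-12 + l\right) = -15 + l$)
$\frac{1}{w{\left(188 \right)}} = \frac{1}{-15 + 188} = \frac{1}{173}$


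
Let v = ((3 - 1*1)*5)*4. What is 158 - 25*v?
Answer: -842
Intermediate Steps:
v = 40 (v = ((3 - 1)*5)*4 = (2*5)*4 = 10*4 = 40)
158 - 25*v = 158 - 25*40 = 158 - 1000 = -842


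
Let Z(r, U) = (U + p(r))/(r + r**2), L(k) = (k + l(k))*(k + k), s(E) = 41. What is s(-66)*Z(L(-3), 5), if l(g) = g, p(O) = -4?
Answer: 41/1332 ≈ 0.030781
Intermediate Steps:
L(k) = 4*k**2 (L(k) = (k + k)*(k + k) = (2*k)*(2*k) = 4*k**2)
Z(r, U) = (-4 + U)/(r + r**2) (Z(r, U) = (U - 4)/(r + r**2) = (-4 + U)/(r + r**2))
s(-66)*Z(L(-3), 5) = 41*((-4 + 5)/(((4*(-3)**2))*(1 + 4*(-3)**2))) = 41*(1/((4*9)*(1 + 4*9))) = 41*(1/(36*(1 + 36))) = 41*((1/36)*1/37) = 41*((1/36)*(1/37)*1) = 41*(1/1332) = 41/1332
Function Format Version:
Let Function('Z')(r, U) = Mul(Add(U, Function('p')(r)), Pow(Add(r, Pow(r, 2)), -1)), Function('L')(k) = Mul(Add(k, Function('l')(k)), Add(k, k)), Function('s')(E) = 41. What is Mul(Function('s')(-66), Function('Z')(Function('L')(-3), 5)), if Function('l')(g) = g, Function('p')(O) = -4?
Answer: Rational(41, 1332) ≈ 0.030781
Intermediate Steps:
Function('L')(k) = Mul(4, Pow(k, 2)) (Function('L')(k) = Mul(Add(k, k), Add(k, k)) = Mul(Mul(2, k), Mul(2, k)) = Mul(4, Pow(k, 2)))
Function('Z')(r, U) = Mul(Pow(Add(r, Pow(r, 2)), -1), Add(-4, U)) (Function('Z')(r, U) = Mul(Add(U, -4), Pow(Add(r, Pow(r, 2)), -1)) = Mul(Add(-4, U), Pow(Add(r, Pow(r, 2)), -1)) = Mul(Pow(Add(r, Pow(r, 2)), -1), Add(-4, U)))
Mul(Function('s')(-66), Function('Z')(Function('L')(-3), 5)) = Mul(41, Mul(Pow(Mul(4, Pow(-3, 2)), -1), Pow(Add(1, Mul(4, Pow(-3, 2))), -1), Add(-4, 5))) = Mul(41, Mul(Pow(Mul(4, 9), -1), Pow(Add(1, Mul(4, 9)), -1), 1)) = Mul(41, Mul(Pow(36, -1), Pow(Add(1, 36), -1), 1)) = Mul(41, Mul(Rational(1, 36), Pow(37, -1), 1)) = Mul(41, Mul(Rational(1, 36), Rational(1, 37), 1)) = Mul(41, Rational(1, 1332)) = Rational(41, 1332)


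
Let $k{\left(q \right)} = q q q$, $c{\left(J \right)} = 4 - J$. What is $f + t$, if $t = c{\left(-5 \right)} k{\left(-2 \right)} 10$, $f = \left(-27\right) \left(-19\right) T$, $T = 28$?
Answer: $13644$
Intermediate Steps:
$f = 14364$ ($f = \left(-27\right) \left(-19\right) 28 = 513 \cdot 28 = 14364$)
$k{\left(q \right)} = q^{3}$ ($k{\left(q \right)} = q^{2} q = q^{3}$)
$t = -720$ ($t = \left(4 - -5\right) \left(-2\right)^{3} \cdot 10 = \left(4 + 5\right) \left(-8\right) 10 = 9 \left(-8\right) 10 = \left(-72\right) 10 = -720$)
$f + t = 14364 - 720 = 13644$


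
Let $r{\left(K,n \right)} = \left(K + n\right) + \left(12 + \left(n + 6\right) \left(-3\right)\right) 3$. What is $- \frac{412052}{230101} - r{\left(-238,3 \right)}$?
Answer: $\frac{64016228}{230101} \approx 278.21$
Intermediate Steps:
$r{\left(K,n \right)} = -18 + K - 8 n$ ($r{\left(K,n \right)} = \left(K + n\right) + \left(12 + \left(6 + n\right) \left(-3\right)\right) 3 = \left(K + n\right) + \left(12 - \left(18 + 3 n\right)\right) 3 = \left(K + n\right) + \left(-6 - 3 n\right) 3 = \left(K + n\right) - \left(18 + 9 n\right) = -18 + K - 8 n$)
$- \frac{412052}{230101} - r{\left(-238,3 \right)} = - \frac{412052}{230101} - \left(-18 - 238 - 24\right) = \left(-412052\right) \frac{1}{230101} - \left(-18 - 238 - 24\right) = - \frac{412052}{230101} - -280 = - \frac{412052}{230101} + 280 = \frac{64016228}{230101}$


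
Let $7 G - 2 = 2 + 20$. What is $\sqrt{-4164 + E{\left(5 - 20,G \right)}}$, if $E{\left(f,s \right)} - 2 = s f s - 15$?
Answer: $\frac{i \sqrt{213313}}{7} \approx 65.98 i$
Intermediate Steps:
$G = \frac{24}{7}$ ($G = \frac{2}{7} + \frac{2 + 20}{7} = \frac{2}{7} + \frac{1}{7} \cdot 22 = \frac{2}{7} + \frac{22}{7} = \frac{24}{7} \approx 3.4286$)
$E{\left(f,s \right)} = -13 + f s^{2}$ ($E{\left(f,s \right)} = 2 + \left(s f s - 15\right) = 2 + \left(f s s - 15\right) = 2 + \left(f s^{2} - 15\right) = 2 + \left(-15 + f s^{2}\right) = -13 + f s^{2}$)
$\sqrt{-4164 + E{\left(5 - 20,G \right)}} = \sqrt{-4164 + \left(-13 + \left(5 - 20\right) \left(\frac{24}{7}\right)^{2}\right)} = \sqrt{-4164 + \left(-13 + \left(5 - 20\right) \frac{576}{49}\right)} = \sqrt{-4164 - \frac{9277}{49}} = \sqrt{- \frac{213313}{49}} = \frac{i \sqrt{213313}}{7}$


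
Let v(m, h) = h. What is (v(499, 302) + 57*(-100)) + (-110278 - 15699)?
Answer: -131375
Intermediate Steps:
(v(499, 302) + 57*(-100)) + (-110278 - 15699) = (302 + 57*(-100)) + (-110278 - 15699) = (302 - 5700) - 125977 = -5398 - 125977 = -131375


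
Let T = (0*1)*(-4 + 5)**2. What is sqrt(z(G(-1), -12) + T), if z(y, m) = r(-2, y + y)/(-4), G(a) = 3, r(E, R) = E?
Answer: sqrt(2)/2 ≈ 0.70711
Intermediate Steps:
T = 0 (T = 0*1**2 = 0*1 = 0)
z(y, m) = 1/2 (z(y, m) = -2/(-4) = -2*(-1/4) = 1/2)
sqrt(z(G(-1), -12) + T) = sqrt(1/2 + 0) = sqrt(1/2) = sqrt(2)/2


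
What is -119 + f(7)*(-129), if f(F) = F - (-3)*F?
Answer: -3731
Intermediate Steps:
f(F) = 4*F (f(F) = F + 3*F = 4*F)
-119 + f(7)*(-129) = -119 + (4*7)*(-129) = -119 + 28*(-129) = -119 - 3612 = -3731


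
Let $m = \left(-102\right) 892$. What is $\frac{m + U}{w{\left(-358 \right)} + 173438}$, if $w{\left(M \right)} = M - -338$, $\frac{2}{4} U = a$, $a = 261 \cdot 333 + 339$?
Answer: $\frac{13920}{28903} \approx 0.48161$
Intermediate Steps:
$m = -90984$
$a = 87252$ ($a = 86913 + 339 = 87252$)
$U = 174504$ ($U = 2 \cdot 87252 = 174504$)
$w{\left(M \right)} = 338 + M$ ($w{\left(M \right)} = M + 338 = 338 + M$)
$\frac{m + U}{w{\left(-358 \right)} + 173438} = \frac{-90984 + 174504}{\left(338 - 358\right) + 173438} = \frac{83520}{-20 + 173438} = \frac{83520}{173418} = 83520 \cdot \frac{1}{173418} = \frac{13920}{28903}$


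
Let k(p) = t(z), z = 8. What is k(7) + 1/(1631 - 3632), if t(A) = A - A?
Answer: -1/2001 ≈ -0.00049975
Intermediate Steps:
t(A) = 0
k(p) = 0
k(7) + 1/(1631 - 3632) = 0 + 1/(1631 - 3632) = 0 + 1/(-2001) = 0 - 1/2001 = -1/2001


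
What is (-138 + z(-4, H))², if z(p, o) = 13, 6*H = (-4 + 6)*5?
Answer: 15625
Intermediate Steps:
H = 5/3 (H = ((-4 + 6)*5)/6 = (2*5)/6 = (⅙)*10 = 5/3 ≈ 1.6667)
(-138 + z(-4, H))² = (-138 + 13)² = (-125)² = 15625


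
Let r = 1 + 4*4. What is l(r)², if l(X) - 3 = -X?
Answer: 196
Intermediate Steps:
r = 17 (r = 1 + 16 = 17)
l(X) = 3 - X
l(r)² = (3 - 1*17)² = (3 - 17)² = (-14)² = 196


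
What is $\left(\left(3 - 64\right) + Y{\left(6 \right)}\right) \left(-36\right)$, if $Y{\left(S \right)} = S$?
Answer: $1980$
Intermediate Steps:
$\left(\left(3 - 64\right) + Y{\left(6 \right)}\right) \left(-36\right) = \left(\left(3 - 64\right) + 6\right) \left(-36\right) = \left(-61 + 6\right) \left(-36\right) = \left(-55\right) \left(-36\right) = 1980$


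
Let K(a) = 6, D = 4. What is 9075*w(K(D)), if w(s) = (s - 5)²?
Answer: 9075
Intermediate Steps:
w(s) = (-5 + s)²
9075*w(K(D)) = 9075*(-5 + 6)² = 9075*1² = 9075*1 = 9075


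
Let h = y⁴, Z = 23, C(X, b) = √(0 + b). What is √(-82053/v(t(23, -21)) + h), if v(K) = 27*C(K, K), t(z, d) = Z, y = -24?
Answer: √(175509504 - 69897*√23)/23 ≈ 575.45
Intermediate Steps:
C(X, b) = √b
h = 331776 (h = (-24)⁴ = 331776)
t(z, d) = 23
v(K) = 27*√K
√(-82053/v(t(23, -21)) + h) = √(-82053*√23/621 + 331776) = √(-3039*√23/23 + 331776) = √(331776 - 3039*√23/23)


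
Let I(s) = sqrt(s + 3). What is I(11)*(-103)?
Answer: -103*sqrt(14) ≈ -385.39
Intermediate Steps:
I(s) = sqrt(3 + s)
I(11)*(-103) = sqrt(3 + 11)*(-103) = sqrt(14)*(-103) = -103*sqrt(14)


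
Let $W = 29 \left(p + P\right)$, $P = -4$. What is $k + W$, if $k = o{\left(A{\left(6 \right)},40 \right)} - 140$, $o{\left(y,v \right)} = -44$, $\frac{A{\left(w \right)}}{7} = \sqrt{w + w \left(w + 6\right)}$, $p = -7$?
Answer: $-503$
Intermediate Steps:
$A{\left(w \right)} = 7 \sqrt{w + w \left(6 + w\right)}$ ($A{\left(w \right)} = 7 \sqrt{w + w \left(w + 6\right)} = 7 \sqrt{w + w \left(6 + w\right)}$)
$k = -184$ ($k = -44 - 140 = -184$)
$W = -319$ ($W = 29 \left(-7 - 4\right) = 29 \left(-11\right) = -319$)
$k + W = -184 - 319 = -503$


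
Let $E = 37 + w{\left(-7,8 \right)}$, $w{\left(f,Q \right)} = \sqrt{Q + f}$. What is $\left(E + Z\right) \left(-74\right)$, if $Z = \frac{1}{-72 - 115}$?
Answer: $- \frac{525770}{187} \approx -2811.6$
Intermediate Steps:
$E = 38$ ($E = 37 + \sqrt{8 - 7} = 37 + \sqrt{1} = 37 + 1 = 38$)
$Z = - \frac{1}{187}$ ($Z = \frac{1}{-187} = - \frac{1}{187} \approx -0.0053476$)
$\left(E + Z\right) \left(-74\right) = \left(38 - \frac{1}{187}\right) \left(-74\right) = \frac{7105}{187} \left(-74\right) = - \frac{525770}{187}$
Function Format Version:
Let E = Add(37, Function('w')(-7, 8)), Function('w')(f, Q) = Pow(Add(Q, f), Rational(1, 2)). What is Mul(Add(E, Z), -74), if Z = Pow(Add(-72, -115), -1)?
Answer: Rational(-525770, 187) ≈ -2811.6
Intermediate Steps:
E = 38 (E = Add(37, Pow(Add(8, -7), Rational(1, 2))) = Add(37, Pow(1, Rational(1, 2))) = Add(37, 1) = 38)
Z = Rational(-1, 187) (Z = Pow(-187, -1) = Rational(-1, 187) ≈ -0.0053476)
Mul(Add(E, Z), -74) = Mul(Add(38, Rational(-1, 187)), -74) = Mul(Rational(7105, 187), -74) = Rational(-525770, 187)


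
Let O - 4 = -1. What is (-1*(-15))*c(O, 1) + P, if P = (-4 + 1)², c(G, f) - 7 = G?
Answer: 159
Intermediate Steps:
O = 3 (O = 4 - 1 = 3)
c(G, f) = 7 + G
P = 9 (P = (-3)² = 9)
(-1*(-15))*c(O, 1) + P = (-1*(-15))*(7 + 3) + 9 = 15*10 + 9 = 150 + 9 = 159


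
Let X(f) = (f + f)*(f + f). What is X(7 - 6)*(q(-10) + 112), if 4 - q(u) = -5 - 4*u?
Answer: 324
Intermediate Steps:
X(f) = 4*f**2 (X(f) = (2*f)*(2*f) = 4*f**2)
q(u) = 9 + 4*u (q(u) = 4 - (-5 - 4*u) = 4 + (5 + 4*u) = 9 + 4*u)
X(7 - 6)*(q(-10) + 112) = (4*(7 - 6)**2)*((9 + 4*(-10)) + 112) = (4*1**2)*((9 - 40) + 112) = (4*1)*(-31 + 112) = 4*81 = 324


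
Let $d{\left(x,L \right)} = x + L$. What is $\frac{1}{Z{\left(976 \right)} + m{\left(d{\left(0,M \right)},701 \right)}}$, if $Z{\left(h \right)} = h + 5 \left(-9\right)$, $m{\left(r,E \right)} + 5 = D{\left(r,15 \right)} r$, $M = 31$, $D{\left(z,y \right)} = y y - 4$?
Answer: $\frac{1}{7777} \approx 0.00012858$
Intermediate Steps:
$D{\left(z,y \right)} = -4 + y^{2}$ ($D{\left(z,y \right)} = y^{2} - 4 = -4 + y^{2}$)
$d{\left(x,L \right)} = L + x$
$m{\left(r,E \right)} = -5 + 221 r$ ($m{\left(r,E \right)} = -5 + \left(-4 + 15^{2}\right) r = -5 + \left(-4 + 225\right) r = -5 + 221 r$)
$Z{\left(h \right)} = -45 + h$ ($Z{\left(h \right)} = h - 45 = -45 + h$)
$\frac{1}{Z{\left(976 \right)} + m{\left(d{\left(0,M \right)},701 \right)}} = \frac{1}{\left(-45 + 976\right) - \left(5 - 221 \left(31 + 0\right)\right)} = \frac{1}{931 + \left(-5 + 221 \cdot 31\right)} = \frac{1}{931 + \left(-5 + 6851\right)} = \frac{1}{931 + 6846} = \frac{1}{7777}$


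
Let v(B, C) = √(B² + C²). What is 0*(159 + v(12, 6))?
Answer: 0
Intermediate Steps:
0*(159 + v(12, 6)) = 0*(159 + √(12² + 6²)) = 0*(159 + √(144 + 36)) = 0*(159 + √180) = 0*(159 + 6*√5) = 0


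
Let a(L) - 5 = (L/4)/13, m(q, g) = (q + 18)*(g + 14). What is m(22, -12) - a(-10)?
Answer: 1955/26 ≈ 75.192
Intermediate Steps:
m(q, g) = (14 + g)*(18 + q) (m(q, g) = (18 + q)*(14 + g) = (14 + g)*(18 + q))
a(L) = 5 + L/52 (a(L) = 5 + (L/4)/13 = 5 + (L*(¼))*(1/13) = 5 + (L/4)*(1/13) = 5 + L/52)
m(22, -12) - a(-10) = (252 + 14*22 + 18*(-12) - 12*22) - (5 + (1/52)*(-10)) = (252 + 308 - 216 - 264) - (5 - 5/26) = 80 - 1*125/26 = 80 - 125/26 = 1955/26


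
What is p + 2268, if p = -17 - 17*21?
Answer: 1894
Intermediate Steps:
p = -374 (p = -17 - 357 = -374)
p + 2268 = -374 + 2268 = 1894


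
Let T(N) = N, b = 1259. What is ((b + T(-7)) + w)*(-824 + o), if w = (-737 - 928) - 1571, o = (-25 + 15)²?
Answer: 1436416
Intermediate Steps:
o = 100 (o = (-10)² = 100)
w = -3236 (w = -1665 - 1571 = -3236)
((b + T(-7)) + w)*(-824 + o) = ((1259 - 7) - 3236)*(-824 + 100) = (1252 - 3236)*(-724) = -1984*(-724) = 1436416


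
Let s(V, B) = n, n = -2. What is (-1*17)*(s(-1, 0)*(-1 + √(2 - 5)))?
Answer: -34 + 34*I*√3 ≈ -34.0 + 58.89*I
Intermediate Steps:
s(V, B) = -2
(-1*17)*(s(-1, 0)*(-1 + √(2 - 5))) = (-1*17)*(-2*(-1 + √(2 - 5))) = -(-34)*(-1 + √(-3)) = -(-34)*(-1 + I*√3) = -17*(2 - 2*I*√3) = -34 + 34*I*√3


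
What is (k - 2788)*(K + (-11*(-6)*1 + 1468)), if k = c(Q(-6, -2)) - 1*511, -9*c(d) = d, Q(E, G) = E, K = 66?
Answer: -15832000/3 ≈ -5.2773e+6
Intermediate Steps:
c(d) = -d/9
k = -1531/3 (k = -⅑*(-6) - 1*511 = ⅔ - 511 = -1531/3 ≈ -510.33)
(k - 2788)*(K + (-11*(-6)*1 + 1468)) = (-1531/3 - 2788)*(66 + (-11*(-6)*1 + 1468)) = -9895*(66 + (66*1 + 1468))/3 = -9895*(66 + (66 + 1468))/3 = -9895*(66 + 1534)/3 = -9895/3*1600 = -15832000/3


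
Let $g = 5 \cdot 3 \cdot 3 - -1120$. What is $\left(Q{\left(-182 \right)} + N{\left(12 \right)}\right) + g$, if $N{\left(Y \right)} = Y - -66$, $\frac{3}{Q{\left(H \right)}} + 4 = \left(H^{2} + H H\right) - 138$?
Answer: $\frac{82169761}{66106} \approx 1243.0$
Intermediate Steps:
$Q{\left(H \right)} = \frac{3}{-142 + 2 H^{2}}$ ($Q{\left(H \right)} = \frac{3}{-4 - \left(138 - H^{2} - H H\right)} = \frac{3}{-4 + \left(\left(H^{2} + H^{2}\right) - 138\right)} = \frac{3}{-4 + \left(2 H^{2} - 138\right)} = \frac{3}{-4 + \left(-138 + 2 H^{2}\right)} = \frac{3}{-142 + 2 H^{2}}$)
$g = 1165$ ($g = 15 \cdot 3 + 1120 = 45 + 1120 = 1165$)
$N{\left(Y \right)} = 66 + Y$ ($N{\left(Y \right)} = Y + 66 = 66 + Y$)
$\left(Q{\left(-182 \right)} + N{\left(12 \right)}\right) + g = \left(\frac{3}{2 \left(-71 + \left(-182\right)^{2}\right)} + \left(66 + 12\right)\right) + 1165 = \left(\frac{3}{2 \left(-71 + 33124\right)} + 78\right) + 1165 = \left(\frac{3}{2 \cdot 33053} + 78\right) + 1165 = \left(\frac{3}{2} \cdot \frac{1}{33053} + 78\right) + 1165 = \left(\frac{3}{66106} + 78\right) + 1165 = \frac{5156271}{66106} + 1165 = \frac{82169761}{66106}$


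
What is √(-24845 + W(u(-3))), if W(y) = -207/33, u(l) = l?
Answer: 2*I*√751751/11 ≈ 157.64*I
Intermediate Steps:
W(y) = -69/11 (W(y) = -207*1/33 = -69/11)
√(-24845 + W(u(-3))) = √(-24845 - 69/11) = √(-273364/11) = 2*I*√751751/11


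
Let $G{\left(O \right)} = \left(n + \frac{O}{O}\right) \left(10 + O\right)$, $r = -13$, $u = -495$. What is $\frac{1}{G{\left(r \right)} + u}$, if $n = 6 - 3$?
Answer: $- \frac{1}{507} \approx -0.0019724$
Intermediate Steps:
$n = 3$ ($n = 6 - 3 = 3$)
$G{\left(O \right)} = 40 + 4 O$ ($G{\left(O \right)} = \left(3 + \frac{O}{O}\right) \left(10 + O\right) = \left(3 + 1\right) \left(10 + O\right) = 4 \left(10 + O\right) = 40 + 4 O$)
$\frac{1}{G{\left(r \right)} + u} = \frac{1}{\left(40 + 4 \left(-13\right)\right) - 495} = \frac{1}{\left(40 - 52\right) - 495} = \frac{1}{-12 - 495} = \frac{1}{-507} = - \frac{1}{507}$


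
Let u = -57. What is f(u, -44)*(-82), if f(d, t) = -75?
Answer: 6150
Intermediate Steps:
f(u, -44)*(-82) = -75*(-82) = 6150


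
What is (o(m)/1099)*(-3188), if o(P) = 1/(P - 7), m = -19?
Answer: 1594/14287 ≈ 0.11157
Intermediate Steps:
o(P) = 1/(-7 + P)
(o(m)/1099)*(-3188) = (1/(-7 - 19*1099))*(-3188) = ((1/1099)/(-26))*(-3188) = -1/26*1/1099*(-3188) = -1/28574*(-3188) = 1594/14287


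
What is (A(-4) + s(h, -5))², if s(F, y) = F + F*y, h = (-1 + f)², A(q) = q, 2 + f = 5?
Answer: 400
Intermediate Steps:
f = 3 (f = -2 + 5 = 3)
h = 4 (h = (-1 + 3)² = 2² = 4)
(A(-4) + s(h, -5))² = (-4 + 4*(1 - 5))² = (-4 + 4*(-4))² = (-4 - 16)² = (-20)² = 400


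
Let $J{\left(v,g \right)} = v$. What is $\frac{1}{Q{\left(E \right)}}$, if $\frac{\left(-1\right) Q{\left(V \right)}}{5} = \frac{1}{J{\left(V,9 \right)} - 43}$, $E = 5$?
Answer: $\frac{38}{5} \approx 7.6$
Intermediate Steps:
$Q{\left(V \right)} = - \frac{5}{-43 + V}$ ($Q{\left(V \right)} = - \frac{5}{V - 43} = - \frac{5}{-43 + V}$)
$\frac{1}{Q{\left(E \right)}} = \frac{1}{\left(-5\right) \frac{1}{-43 + 5}} = \frac{1}{\left(-5\right) \frac{1}{-38}} = \frac{1}{\left(-5\right) \left(- \frac{1}{38}\right)} = \frac{1}{\frac{5}{38}} = \frac{38}{5}$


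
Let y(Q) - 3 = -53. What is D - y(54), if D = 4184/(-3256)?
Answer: 19827/407 ≈ 48.715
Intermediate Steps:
D = -523/407 (D = 4184*(-1/3256) = -523/407 ≈ -1.2850)
y(Q) = -50 (y(Q) = 3 - 53 = -50)
D - y(54) = -523/407 - 1*(-50) = -523/407 + 50 = 19827/407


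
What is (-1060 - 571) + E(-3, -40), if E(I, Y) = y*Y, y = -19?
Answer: -871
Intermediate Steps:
E(I, Y) = -19*Y
(-1060 - 571) + E(-3, -40) = (-1060 - 571) - 19*(-40) = -1631 + 760 = -871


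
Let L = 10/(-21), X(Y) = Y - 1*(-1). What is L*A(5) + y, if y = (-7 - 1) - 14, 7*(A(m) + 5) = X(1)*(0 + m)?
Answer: -2984/147 ≈ -20.299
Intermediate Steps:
X(Y) = 1 + Y (X(Y) = Y + 1 = 1 + Y)
L = -10/21 (L = 10*(-1/21) = -10/21 ≈ -0.47619)
A(m) = -5 + 2*m/7 (A(m) = -5 + ((1 + 1)*(0 + m))/7 = -5 + (2*m)/7 = -5 + 2*m/7)
y = -22 (y = -8 - 14 = -22)
L*A(5) + y = -10*(-5 + (2/7)*5)/21 - 22 = -10*(-5 + 10/7)/21 - 22 = -10/21*(-25/7) - 22 = 250/147 - 22 = -2984/147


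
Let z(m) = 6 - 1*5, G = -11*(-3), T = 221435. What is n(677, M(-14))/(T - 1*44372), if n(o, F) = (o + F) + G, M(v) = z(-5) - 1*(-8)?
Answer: 719/177063 ≈ 0.0040607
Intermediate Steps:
G = 33
z(m) = 1 (z(m) = 6 - 5 = 1)
M(v) = 9 (M(v) = 1 - 1*(-8) = 1 + 8 = 9)
n(o, F) = 33 + F + o (n(o, F) = (o + F) + 33 = (F + o) + 33 = 33 + F + o)
n(677, M(-14))/(T - 1*44372) = (33 + 9 + 677)/(221435 - 1*44372) = 719/(221435 - 44372) = 719/177063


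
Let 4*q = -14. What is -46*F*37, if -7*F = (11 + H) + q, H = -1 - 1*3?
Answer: 851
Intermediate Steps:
H = -4 (H = -1 - 3 = -4)
q = -7/2 (q = (1/4)*(-14) = -7/2 ≈ -3.5000)
F = -1/2 (F = -((11 - 4) - 7/2)/7 = -(7 - 7/2)/7 = -1/7*7/2 = -1/2 ≈ -0.50000)
-46*F*37 = -46*(-1/2)*37 = 23*37 = 851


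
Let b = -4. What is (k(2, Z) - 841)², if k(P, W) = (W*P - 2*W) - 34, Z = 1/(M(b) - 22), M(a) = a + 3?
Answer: 765625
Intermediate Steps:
M(a) = 3 + a
Z = -1/23 (Z = 1/((3 - 4) - 22) = 1/(-1 - 22) = 1/(-23) = -1/23 ≈ -0.043478)
k(P, W) = -34 - 2*W + P*W (k(P, W) = (P*W - 2*W) - 34 = (-2*W + P*W) - 34 = -34 - 2*W + P*W)
(k(2, Z) - 841)² = ((-34 - 2*(-1/23) + 2*(-1/23)) - 841)² = ((-34 + 2/23 - 2/23) - 841)² = (-34 - 841)² = (-875)² = 765625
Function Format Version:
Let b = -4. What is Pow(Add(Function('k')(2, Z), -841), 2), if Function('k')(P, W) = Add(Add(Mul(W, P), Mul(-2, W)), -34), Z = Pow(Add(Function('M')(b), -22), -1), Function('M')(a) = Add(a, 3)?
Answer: 765625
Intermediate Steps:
Function('M')(a) = Add(3, a)
Z = Rational(-1, 23) (Z = Pow(Add(Add(3, -4), -22), -1) = Pow(Add(-1, -22), -1) = Pow(-23, -1) = Rational(-1, 23) ≈ -0.043478)
Function('k')(P, W) = Add(-34, Mul(-2, W), Mul(P, W)) (Function('k')(P, W) = Add(Add(Mul(P, W), Mul(-2, W)), -34) = Add(Add(Mul(-2, W), Mul(P, W)), -34) = Add(-34, Mul(-2, W), Mul(P, W)))
Pow(Add(Function('k')(2, Z), -841), 2) = Pow(Add(Add(-34, Mul(-2, Rational(-1, 23)), Mul(2, Rational(-1, 23))), -841), 2) = Pow(Add(Add(-34, Rational(2, 23), Rational(-2, 23)), -841), 2) = Pow(Add(-34, -841), 2) = Pow(-875, 2) = 765625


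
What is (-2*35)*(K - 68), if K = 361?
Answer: -20510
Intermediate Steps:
(-2*35)*(K - 68) = (-2*35)*(361 - 68) = -70*293 = -20510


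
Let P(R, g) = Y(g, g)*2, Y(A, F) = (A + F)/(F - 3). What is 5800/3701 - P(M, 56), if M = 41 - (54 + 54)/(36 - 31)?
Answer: -521624/196153 ≈ -2.6593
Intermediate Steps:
Y(A, F) = (A + F)/(-3 + F)
M = 97/5 (M = 41 - 108/5 = 97/5 ≈ 19.400)
P(R, g) = 4*g/(-3 + g) (P(R, g) = ((g + g)/(-3 + g))*2 = ((2*g)/(-3 + g))*2 = (2*g/(-3 + g))*2 = 4*g/(-3 + g))
5800/3701 - P(M, 56) = 5800/3701 - 4*56/(-3 + 56) = 5800*(1/3701) - 4*56/53 = 5800/3701 - 4*56/53 = 5800/3701 - 1*224/53 = 5800/3701 - 224/53 = -521624/196153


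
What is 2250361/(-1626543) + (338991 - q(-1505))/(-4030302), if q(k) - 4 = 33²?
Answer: -1603206677606/1092576584331 ≈ -1.4674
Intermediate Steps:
q(k) = 1093 (q(k) = 4 + 33² = 4 + 1089 = 1093)
2250361/(-1626543) + (338991 - q(-1505))/(-4030302) = 2250361/(-1626543) + (338991 - 1*1093)/(-4030302) = 2250361*(-1/1626543) + (338991 - 1093)*(-1/4030302) = -2250361/1626543 + 337898*(-1/4030302) = -2250361/1626543 - 168949/2015151 = -1603206677606/1092576584331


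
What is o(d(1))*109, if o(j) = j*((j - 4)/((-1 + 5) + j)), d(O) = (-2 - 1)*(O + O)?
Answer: -3270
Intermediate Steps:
d(O) = -6*O
o(j) = j*(-4 + j)/(4 + j) (o(j) = j*((-4 + j)/(4 + j)) = j*(-4 + j)/(4 + j))
o(d(1))*109 = ((-6*1)*(-4 - 6*1)/(4 - 6*1))*109 = -6*(-4 - 6)/(4 - 6)*109 = -6*(-10)/(-2)*109 = -6*(-½)*(-10)*109 = -30*109 = -3270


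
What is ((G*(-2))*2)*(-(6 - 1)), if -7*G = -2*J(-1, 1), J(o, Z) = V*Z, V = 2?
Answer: 80/7 ≈ 11.429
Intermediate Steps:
J(o, Z) = 2*Z
G = 4/7 (G = -(-2)*2*1/7 = -(-2)*2/7 = -⅐*(-4) = 4/7 ≈ 0.57143)
((G*(-2))*2)*(-(6 - 1)) = (((4/7)*(-2))*2)*(-(6 - 1)) = (-8/7*2)*(-1*5) = -16/7*(-5) = 80/7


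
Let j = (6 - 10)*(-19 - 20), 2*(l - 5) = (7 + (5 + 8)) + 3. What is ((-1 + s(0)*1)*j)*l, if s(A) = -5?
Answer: -15444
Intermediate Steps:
l = 33/2 (l = 5 + ((7 + (5 + 8)) + 3)/2 = 5 + ((7 + 13) + 3)/2 = 5 + (20 + 3)/2 = 5 + (½)*23 = 5 + 23/2 = 33/2 ≈ 16.500)
j = 156 (j = -4*(-39) = 156)
((-1 + s(0)*1)*j)*l = ((-1 - 5*1)*156)*(33/2) = ((-1 - 5)*156)*(33/2) = -6*156*(33/2) = -936*33/2 = -15444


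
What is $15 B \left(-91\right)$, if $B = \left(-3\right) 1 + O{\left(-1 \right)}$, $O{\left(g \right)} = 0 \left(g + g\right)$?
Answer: $4095$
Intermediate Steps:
$O{\left(g \right)} = 0$ ($O{\left(g \right)} = 0 \cdot 2 g = 0$)
$B = -3$ ($B = \left(-3\right) 1 + 0 = -3 + 0 = -3$)
$15 B \left(-91\right) = 15 \left(-3\right) \left(-91\right) = \left(-45\right) \left(-91\right) = 4095$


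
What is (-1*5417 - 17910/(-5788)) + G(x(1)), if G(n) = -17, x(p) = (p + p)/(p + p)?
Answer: -15717041/2894 ≈ -5430.9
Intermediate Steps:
x(p) = 1 (x(p) = (2*p)/((2*p)) = (2*p)*(1/(2*p)) = 1)
(-1*5417 - 17910/(-5788)) + G(x(1)) = (-1*5417 - 17910/(-5788)) - 17 = (-5417 - 17910*(-1/5788)) - 17 = (-5417 + 8955/2894) - 17 = -15667843/2894 - 17 = -15717041/2894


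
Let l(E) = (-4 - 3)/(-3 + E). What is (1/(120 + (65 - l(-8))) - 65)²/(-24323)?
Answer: -17373612481/100035245232 ≈ -0.17367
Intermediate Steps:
l(E) = -7/(-3 + E)
(1/(120 + (65 - l(-8))) - 65)²/(-24323) = (1/(120 + (65 - (-7)/(-3 - 8))) - 65)²/(-24323) = (1/(120 + (65 - (-7)/(-11))) - 65)²*(-1/24323) = (1/(120 + (65 - (-7)*(-1)/11)) - 65)²*(-1/24323) = (1/(120 + (65 - 1*7/11)) - 65)²*(-1/24323) = (1/(120 + (65 - 7/11)) - 65)²*(-1/24323) = (1/(120 + 708/11) - 65)²*(-1/24323) = (1/(2028/11) - 65)²*(-1/24323) = (11/2028 - 65)²*(-1/24323) = (-131809/2028)²*(-1/24323) = (17373612481/4112784)*(-1/24323) = -17373612481/100035245232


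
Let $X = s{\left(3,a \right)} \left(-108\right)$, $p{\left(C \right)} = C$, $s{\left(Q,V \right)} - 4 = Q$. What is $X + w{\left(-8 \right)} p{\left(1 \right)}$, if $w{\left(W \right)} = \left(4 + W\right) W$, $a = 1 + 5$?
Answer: $-724$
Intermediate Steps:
$a = 6$
$s{\left(Q,V \right)} = 4 + Q$
$w{\left(W \right)} = W \left(4 + W\right)$
$X = -756$ ($X = \left(4 + 3\right) \left(-108\right) = 7 \left(-108\right) = -756$)
$X + w{\left(-8 \right)} p{\left(1 \right)} = -756 + - 8 \left(4 - 8\right) 1 = -756 + \left(-8\right) \left(-4\right) 1 = -756 + 32 \cdot 1 = -756 + 32 = -724$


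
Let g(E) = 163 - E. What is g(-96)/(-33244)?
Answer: -259/33244 ≈ -0.0077909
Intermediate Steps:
g(-96)/(-33244) = (163 - 1*(-96))/(-33244) = (163 + 96)*(-1/33244) = 259*(-1/33244) = -259/33244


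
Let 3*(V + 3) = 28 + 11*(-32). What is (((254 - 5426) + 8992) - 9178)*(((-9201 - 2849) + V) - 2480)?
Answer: 78446478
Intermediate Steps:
V = -111 (V = -3 + (28 + 11*(-32))/3 = -3 + (28 - 352)/3 = -3 + (⅓)*(-324) = -3 - 108 = -111)
(((254 - 5426) + 8992) - 9178)*(((-9201 - 2849) + V) - 2480) = (((254 - 5426) + 8992) - 9178)*(((-9201 - 2849) - 111) - 2480) = ((-5172 + 8992) - 9178)*((-12050 - 111) - 2480) = (3820 - 9178)*(-12161 - 2480) = -5358*(-14641) = 78446478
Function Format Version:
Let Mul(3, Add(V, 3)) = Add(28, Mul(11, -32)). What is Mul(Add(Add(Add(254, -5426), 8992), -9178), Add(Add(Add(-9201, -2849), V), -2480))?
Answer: 78446478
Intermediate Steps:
V = -111 (V = Add(-3, Mul(Rational(1, 3), Add(28, Mul(11, -32)))) = Add(-3, Mul(Rational(1, 3), Add(28, -352))) = Add(-3, Mul(Rational(1, 3), -324)) = Add(-3, -108) = -111)
Mul(Add(Add(Add(254, -5426), 8992), -9178), Add(Add(Add(-9201, -2849), V), -2480)) = Mul(Add(Add(Add(254, -5426), 8992), -9178), Add(Add(Add(-9201, -2849), -111), -2480)) = Mul(Add(Add(-5172, 8992), -9178), Add(Add(-12050, -111), -2480)) = Mul(Add(3820, -9178), Add(-12161, -2480)) = Mul(-5358, -14641) = 78446478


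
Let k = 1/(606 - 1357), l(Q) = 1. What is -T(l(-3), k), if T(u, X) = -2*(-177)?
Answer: -354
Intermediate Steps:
k = -1/751 (k = 1/(-751) = -1/751 ≈ -0.0013316)
T(u, X) = 354
-T(l(-3), k) = -1*354 = -354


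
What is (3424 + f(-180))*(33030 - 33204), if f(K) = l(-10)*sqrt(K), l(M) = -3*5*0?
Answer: -595776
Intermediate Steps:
l(M) = 0 (l(M) = -15*0 = 0)
f(K) = 0 (f(K) = 0*sqrt(K) = 0)
(3424 + f(-180))*(33030 - 33204) = (3424 + 0)*(33030 - 33204) = 3424*(-174) = -595776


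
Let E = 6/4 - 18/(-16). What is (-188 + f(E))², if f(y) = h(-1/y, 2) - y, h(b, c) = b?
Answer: 1029703921/28224 ≈ 36483.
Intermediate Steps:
E = 21/8 (E = 6*(¼) - 18*(-1/16) = 3/2 + 9/8 = 21/8 ≈ 2.6250)
f(y) = -y - 1/y (f(y) = -1/y - y = -y - 1/y)
(-188 + f(E))² = (-188 + (-1*21/8 - 1/21/8))² = (-188 + (-21/8 - 1*8/21))² = (-188 + (-21/8 - 8/21))² = (-188 - 505/168)² = (-32089/168)² = 1029703921/28224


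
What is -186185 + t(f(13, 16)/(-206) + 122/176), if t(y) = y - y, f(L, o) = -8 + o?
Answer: -186185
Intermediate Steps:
t(y) = 0
-186185 + t(f(13, 16)/(-206) + 122/176) = -186185 + 0 = -186185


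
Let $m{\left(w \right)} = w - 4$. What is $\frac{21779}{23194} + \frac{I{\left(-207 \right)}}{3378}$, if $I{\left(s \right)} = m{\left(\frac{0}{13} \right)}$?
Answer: $\frac{36738343}{39174666} \approx 0.93781$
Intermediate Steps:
$m{\left(w \right)} = -4 + w$
$I{\left(s \right)} = -4$ ($I{\left(s \right)} = -4 + \frac{0}{13} = -4 + 0 \cdot \frac{1}{13} = -4 + 0 = -4$)
$\frac{21779}{23194} + \frac{I{\left(-207 \right)}}{3378} = \frac{21779}{23194} - \frac{4}{3378} = 21779 \cdot \frac{1}{23194} - \frac{2}{1689} = \frac{21779}{23194} - \frac{2}{1689} = \frac{36738343}{39174666}$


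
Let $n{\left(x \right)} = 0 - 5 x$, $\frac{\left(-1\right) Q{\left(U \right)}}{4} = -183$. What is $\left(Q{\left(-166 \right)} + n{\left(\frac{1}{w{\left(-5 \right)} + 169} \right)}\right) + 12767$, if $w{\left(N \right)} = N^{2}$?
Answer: $\frac{2618801}{194} \approx 13499.0$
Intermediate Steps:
$Q{\left(U \right)} = 732$ ($Q{\left(U \right)} = \left(-4\right) \left(-183\right) = 732$)
$n{\left(x \right)} = - 5 x$
$\left(Q{\left(-166 \right)} + n{\left(\frac{1}{w{\left(-5 \right)} + 169} \right)}\right) + 12767 = \left(732 - \frac{5}{\left(-5\right)^{2} + 169}\right) + 12767 = \left(732 - \frac{5}{25 + 169}\right) + 12767 = \left(732 - \frac{5}{194}\right) + 12767 = \frac{142003}{194} + 12767 = \frac{2618801}{194}$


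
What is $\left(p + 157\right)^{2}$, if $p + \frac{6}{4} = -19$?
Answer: $\frac{74529}{4} \approx 18632.0$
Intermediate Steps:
$p = - \frac{41}{2}$ ($p = - \frac{3}{2} - 19 = - \frac{41}{2} \approx -20.5$)
$\left(p + 157\right)^{2} = \left(- \frac{41}{2} + 157\right)^{2} = \left(\frac{273}{2}\right)^{2} = \frac{74529}{4}$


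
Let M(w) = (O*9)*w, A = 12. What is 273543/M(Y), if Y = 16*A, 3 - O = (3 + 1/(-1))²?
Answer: -91181/576 ≈ -158.30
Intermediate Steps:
O = -1 (O = 3 - (3 + 1/(-1))² = 3 - (3 - 1)² = 3 - 1*2² = 3 - 1*4 = 3 - 4 = -1)
Y = 192 (Y = 16*12 = 192)
M(w) = -9*w (M(w) = (-1*9)*w = -9*w)
273543/M(Y) = 273543/((-9*192)) = 273543/(-1728) = 273543*(-1/1728) = -91181/576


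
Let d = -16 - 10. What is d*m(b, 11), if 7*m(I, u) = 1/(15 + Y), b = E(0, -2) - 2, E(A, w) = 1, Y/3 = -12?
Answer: 26/147 ≈ 0.17687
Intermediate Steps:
Y = -36 (Y = 3*(-12) = -36)
b = -1 (b = 1 - 2 = -1)
d = -26
m(I, u) = -1/147 (m(I, u) = 1/(7*(15 - 36)) = (⅐)/(-21) = (⅐)*(-1/21) = -1/147)
d*m(b, 11) = -26*(-1/147) = 26/147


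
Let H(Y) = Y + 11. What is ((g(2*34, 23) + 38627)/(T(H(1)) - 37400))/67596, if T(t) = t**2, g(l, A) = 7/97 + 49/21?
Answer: -11241157/732841763616 ≈ -1.5339e-5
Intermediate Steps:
H(Y) = 11 + Y
g(l, A) = 700/291 (g(l, A) = 7*(1/97) + 49*(1/21) = 7/97 + 7/3 = 700/291)
((g(2*34, 23) + 38627)/(T(H(1)) - 37400))/67596 = ((700/291 + 38627)/((11 + 1)**2 - 37400))/67596 = (11241157/(291*(12**2 - 37400)))*(1/67596) = (11241157/(291*(144 - 37400)))*(1/67596) = ((11241157/291)/(-37256))*(1/67596) = ((11241157/291)*(-1/37256))*(1/67596) = -11241157/10841496*1/67596 = -11241157/732841763616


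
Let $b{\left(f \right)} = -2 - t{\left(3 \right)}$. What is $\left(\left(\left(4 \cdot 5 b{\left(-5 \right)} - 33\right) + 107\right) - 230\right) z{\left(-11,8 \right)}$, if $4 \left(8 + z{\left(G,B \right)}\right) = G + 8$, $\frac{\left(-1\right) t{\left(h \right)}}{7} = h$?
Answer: $-1960$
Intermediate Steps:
$t{\left(h \right)} = - 7 h$
$b{\left(f \right)} = 19$ ($b{\left(f \right)} = -2 - \left(-7\right) 3 = -2 - -21 = -2 + 21 = 19$)
$z{\left(G,B \right)} = -6 + \frac{G}{4}$ ($z{\left(G,B \right)} = -8 + \frac{G + 8}{4} = -8 + \frac{8 + G}{4} = -8 + \left(2 + \frac{G}{4}\right) = -6 + \frac{G}{4}$)
$\left(\left(\left(4 \cdot 5 b{\left(-5 \right)} - 33\right) + 107\right) - 230\right) z{\left(-11,8 \right)} = \left(\left(\left(4 \cdot 5 \cdot 19 - 33\right) + 107\right) - 230\right) \left(-6 + \frac{1}{4} \left(-11\right)\right) = \left(\left(\left(20 \cdot 19 - 33\right) + 107\right) - 230\right) \left(-6 - \frac{11}{4}\right) = \left(\left(\left(380 - 33\right) + 107\right) - 230\right) \left(- \frac{35}{4}\right) = \left(\left(347 + 107\right) - 230\right) \left(- \frac{35}{4}\right) = \left(454 - 230\right) \left(- \frac{35}{4}\right) = 224 \left(- \frac{35}{4}\right) = -1960$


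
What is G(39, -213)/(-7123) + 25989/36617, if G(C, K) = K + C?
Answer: 191491005/260822891 ≈ 0.73418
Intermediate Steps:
G(C, K) = C + K
G(39, -213)/(-7123) + 25989/36617 = (39 - 213)/(-7123) + 25989/36617 = -174*(-1/7123) + 25989*(1/36617) = 174/7123 + 25989/36617 = 191491005/260822891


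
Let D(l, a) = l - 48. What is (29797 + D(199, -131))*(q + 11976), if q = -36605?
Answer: -737589292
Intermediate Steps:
D(l, a) = -48 + l
(29797 + D(199, -131))*(q + 11976) = (29797 + (-48 + 199))*(-36605 + 11976) = (29797 + 151)*(-24629) = 29948*(-24629) = -737589292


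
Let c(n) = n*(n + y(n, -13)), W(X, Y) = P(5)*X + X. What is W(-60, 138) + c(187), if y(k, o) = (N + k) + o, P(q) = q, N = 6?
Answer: 68269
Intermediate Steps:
W(X, Y) = 6*X (W(X, Y) = 5*X + X = 6*X)
y(k, o) = 6 + k + o (y(k, o) = (6 + k) + o = 6 + k + o)
c(n) = n*(-7 + 2*n) (c(n) = n*(n + (6 + n - 13)) = n*(n + (-7 + n)) = n*(-7 + 2*n))
W(-60, 138) + c(187) = 6*(-60) + 187*(-7 + 2*187) = -360 + 187*(-7 + 374) = -360 + 187*367 = -360 + 68629 = 68269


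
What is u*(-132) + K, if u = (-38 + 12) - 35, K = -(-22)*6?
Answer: 8184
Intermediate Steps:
K = 132 (K = -22*(-6) = 132)
u = -61 (u = -26 - 35 = -61)
u*(-132) + K = -61*(-132) + 132 = 8052 + 132 = 8184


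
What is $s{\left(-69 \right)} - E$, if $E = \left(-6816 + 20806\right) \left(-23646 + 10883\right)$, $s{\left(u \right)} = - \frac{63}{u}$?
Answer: $\frac{4106750531}{23} \approx 1.7855 \cdot 10^{8}$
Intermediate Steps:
$E = -178554370$ ($E = 13990 \left(-12763\right) = -178554370$)
$s{\left(-69 \right)} - E = - \frac{63}{-69} - -178554370 = \left(-63\right) \left(- \frac{1}{69}\right) + 178554370 = \frac{21}{23} + 178554370 = \frac{4106750531}{23}$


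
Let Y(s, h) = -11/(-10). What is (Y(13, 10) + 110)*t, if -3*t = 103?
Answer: -114433/30 ≈ -3814.4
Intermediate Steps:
t = -103/3 (t = -1/3*103 = -103/3 ≈ -34.333)
Y(s, h) = 11/10 (Y(s, h) = -11*(-1/10) = 11/10)
(Y(13, 10) + 110)*t = (11/10 + 110)*(-103/3) = (1111/10)*(-103/3) = -114433/30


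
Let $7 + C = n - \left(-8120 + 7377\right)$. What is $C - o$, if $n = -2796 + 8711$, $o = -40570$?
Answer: $47221$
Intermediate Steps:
$n = 5915$
$C = 6651$ ($C = -7 + \left(5915 - \left(-8120 + 7377\right)\right) = -7 + \left(5915 - -743\right) = -7 + \left(5915 + 743\right) = -7 + 6658 = 6651$)
$C - o = 6651 - -40570 = 6651 + 40570 = 47221$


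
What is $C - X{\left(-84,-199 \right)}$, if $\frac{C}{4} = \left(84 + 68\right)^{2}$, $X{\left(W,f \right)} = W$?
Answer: $92500$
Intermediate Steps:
$C = 92416$ ($C = 4 \left(84 + 68\right)^{2} = 4 \cdot 152^{2} = 4 \cdot 23104 = 92416$)
$C - X{\left(-84,-199 \right)} = 92416 - -84 = 92416 + 84 = 92500$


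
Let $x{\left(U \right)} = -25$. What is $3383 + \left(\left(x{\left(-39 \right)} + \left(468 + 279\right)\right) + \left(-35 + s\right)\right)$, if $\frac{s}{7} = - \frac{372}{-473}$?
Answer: $\frac{1927714}{473} \approx 4075.5$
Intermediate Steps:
$s = \frac{2604}{473}$ ($s = 7 \left(- \frac{372}{-473}\right) = 7 \left(\left(-372\right) \left(- \frac{1}{473}\right)\right) = 7 \cdot \frac{372}{473} = \frac{2604}{473} \approx 5.5053$)
$3383 + \left(\left(x{\left(-39 \right)} + \left(468 + 279\right)\right) + \left(-35 + s\right)\right) = 3383 + \left(\left(-25 + \left(468 + 279\right)\right) + \left(-35 + \frac{2604}{473}\right)\right) = 3383 + \left(\left(-25 + 747\right) - \frac{13951}{473}\right) = 3383 + \left(722 - \frac{13951}{473}\right) = 3383 + \frac{327555}{473} = \frac{1927714}{473}$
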